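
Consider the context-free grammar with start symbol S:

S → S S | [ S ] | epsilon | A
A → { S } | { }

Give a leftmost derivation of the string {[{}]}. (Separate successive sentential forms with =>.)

S => A   [S → A]
A => {S}   [A → { S }]
{S} => {[S]}   [S → [ S ]]
{[S]} => {[A]}   [S → A]
{[A]} => {[{}]}   [A → { }]

S=>A=>{S}=>{[S]}=>{[A]}=>{[{}]}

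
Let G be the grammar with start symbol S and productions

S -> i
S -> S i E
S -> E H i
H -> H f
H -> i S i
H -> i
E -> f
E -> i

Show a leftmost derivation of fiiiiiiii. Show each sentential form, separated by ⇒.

S⇒EHi⇒fHi⇒fiSii⇒fiEHiii⇒fiiHiii⇒fiiiSiiii⇒fiiiiiiii

S ⇒ EHi   [S -> E H i]
EHi ⇒ fHi   [E -> f]
fHi ⇒ fiSii   [H -> i S i]
fiSii ⇒ fiEHiii   [S -> E H i]
fiEHiii ⇒ fiiHiii   [E -> i]
fiiHiii ⇒ fiiiSiiii   [H -> i S i]
fiiiSiiii ⇒ fiiiiiiii   [S -> i]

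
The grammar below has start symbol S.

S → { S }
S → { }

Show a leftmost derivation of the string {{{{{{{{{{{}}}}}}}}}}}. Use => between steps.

S => {S} => {{S}} => {{{S}}} => {{{{S}}}} => {{{{{S}}}}} => {{{{{{S}}}}}} => {{{{{{{S}}}}}}} => {{{{{{{{S}}}}}}}} => {{{{{{{{{S}}}}}}}}} => {{{{{{{{{{S}}}}}}}}}} => {{{{{{{{{{{}}}}}}}}}}}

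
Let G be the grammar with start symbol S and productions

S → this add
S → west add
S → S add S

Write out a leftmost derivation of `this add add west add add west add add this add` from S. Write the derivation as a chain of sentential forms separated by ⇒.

S ⇒ S add S ⇒ S add S add S ⇒ this add add S add S ⇒ this add add S add S add S ⇒ this add add west add add S add S ⇒ this add add west add add west add add S ⇒ this add add west add add west add add this add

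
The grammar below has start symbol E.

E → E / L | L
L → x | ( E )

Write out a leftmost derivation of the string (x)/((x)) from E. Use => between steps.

E => E/L => L/L => (E)/L => (L)/L => (x)/L => (x)/(E) => (x)/(L) => (x)/((E)) => (x)/((L)) => (x)/((x))

E => E/L   [E → E / L]
E/L => L/L   [E → L]
L/L => (E)/L   [L → ( E )]
(E)/L => (L)/L   [E → L]
(L)/L => (x)/L   [L → x]
(x)/L => (x)/(E)   [L → ( E )]
(x)/(E) => (x)/(L)   [E → L]
(x)/(L) => (x)/((E))   [L → ( E )]
(x)/((E)) => (x)/((L))   [E → L]
(x)/((L)) => (x)/((x))   [L → x]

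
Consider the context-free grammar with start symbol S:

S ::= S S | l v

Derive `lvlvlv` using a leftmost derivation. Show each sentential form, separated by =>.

S => SS => lvS => lvSS => lvlvS => lvlvlv

S => SS   [S ::= S S]
SS => lvS   [S ::= l v]
lvS => lvSS   [S ::= S S]
lvSS => lvlvS   [S ::= l v]
lvlvS => lvlvlv   [S ::= l v]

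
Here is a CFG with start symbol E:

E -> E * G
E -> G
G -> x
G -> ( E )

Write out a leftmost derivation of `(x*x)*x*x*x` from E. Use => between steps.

E => E*G => E*G*G => E*G*G*G => G*G*G*G => (E)*G*G*G => (E*G)*G*G*G => (G*G)*G*G*G => (x*G)*G*G*G => (x*x)*G*G*G => (x*x)*x*G*G => (x*x)*x*x*G => (x*x)*x*x*x

E => E*G   [E -> E * G]
E*G => E*G*G   [E -> E * G]
E*G*G => E*G*G*G   [E -> E * G]
E*G*G*G => G*G*G*G   [E -> G]
G*G*G*G => (E)*G*G*G   [G -> ( E )]
(E)*G*G*G => (E*G)*G*G*G   [E -> E * G]
(E*G)*G*G*G => (G*G)*G*G*G   [E -> G]
(G*G)*G*G*G => (x*G)*G*G*G   [G -> x]
(x*G)*G*G*G => (x*x)*G*G*G   [G -> x]
(x*x)*G*G*G => (x*x)*x*G*G   [G -> x]
(x*x)*x*G*G => (x*x)*x*x*G   [G -> x]
(x*x)*x*x*G => (x*x)*x*x*x   [G -> x]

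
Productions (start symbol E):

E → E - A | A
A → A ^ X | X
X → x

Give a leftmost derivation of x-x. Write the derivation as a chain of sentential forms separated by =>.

E => E-A   [E → E - A]
E-A => A-A   [E → A]
A-A => X-A   [A → X]
X-A => x-A   [X → x]
x-A => x-X   [A → X]
x-X => x-x   [X → x]

E=>E-A=>A-A=>X-A=>x-A=>x-X=>x-x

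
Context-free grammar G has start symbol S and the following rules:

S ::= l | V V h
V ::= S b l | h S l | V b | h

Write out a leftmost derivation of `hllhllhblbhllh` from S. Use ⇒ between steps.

S⇒VVh⇒VbVh⇒SblbVh⇒VVhblbVh⇒hSlVhblbVh⇒hllVhblbVh⇒hllhSlhblbVh⇒hllhllhblbVh⇒hllhllhblbhSlh⇒hllhllhblbhllh

S ⇒ VVh   [S ::= V V h]
VVh ⇒ VbVh   [V ::= V b]
VbVh ⇒ SblbVh   [V ::= S b l]
SblbVh ⇒ VVhblbVh   [S ::= V V h]
VVhblbVh ⇒ hSlVhblbVh   [V ::= h S l]
hSlVhblbVh ⇒ hllVhblbVh   [S ::= l]
hllVhblbVh ⇒ hllhSlhblbVh   [V ::= h S l]
hllhSlhblbVh ⇒ hllhllhblbVh   [S ::= l]
hllhllhblbVh ⇒ hllhllhblbhSlh   [V ::= h S l]
hllhllhblbhSlh ⇒ hllhllhblbhllh   [S ::= l]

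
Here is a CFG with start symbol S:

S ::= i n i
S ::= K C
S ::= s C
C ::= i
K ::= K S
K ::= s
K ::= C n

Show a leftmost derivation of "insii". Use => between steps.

S=>KC=>KSC=>CnSC=>inSC=>inKCC=>insCC=>insiC=>insii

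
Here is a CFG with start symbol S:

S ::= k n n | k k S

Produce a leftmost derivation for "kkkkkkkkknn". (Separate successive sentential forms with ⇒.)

S⇒kkS⇒kkkkS⇒kkkkkkS⇒kkkkkkkkS⇒kkkkkkkkknn

S ⇒ kkS   [S ::= k k S]
kkS ⇒ kkkkS   [S ::= k k S]
kkkkS ⇒ kkkkkkS   [S ::= k k S]
kkkkkkS ⇒ kkkkkkkkS   [S ::= k k S]
kkkkkkkkS ⇒ kkkkkkkkknn   [S ::= k n n]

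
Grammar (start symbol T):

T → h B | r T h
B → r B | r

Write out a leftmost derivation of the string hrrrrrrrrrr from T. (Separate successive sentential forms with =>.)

T => hB   [T → h B]
hB => hrB   [B → r B]
hrB => hrrB   [B → r B]
hrrB => hrrrB   [B → r B]
hrrrB => hrrrrB   [B → r B]
hrrrrB => hrrrrrB   [B → r B]
hrrrrrB => hrrrrrrB   [B → r B]
hrrrrrrB => hrrrrrrrB   [B → r B]
hrrrrrrrB => hrrrrrrrrB   [B → r B]
hrrrrrrrrB => hrrrrrrrrrB   [B → r B]
hrrrrrrrrrB => hrrrrrrrrrr   [B → r]

T => hB => hrB => hrrB => hrrrB => hrrrrB => hrrrrrB => hrrrrrrB => hrrrrrrrB => hrrrrrrrrB => hrrrrrrrrrB => hrrrrrrrrrr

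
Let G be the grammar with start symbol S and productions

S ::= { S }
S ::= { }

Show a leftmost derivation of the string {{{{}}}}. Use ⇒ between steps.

S⇒{S}⇒{{S}}⇒{{{S}}}⇒{{{{}}}}

S ⇒ {S}   [S ::= { S }]
{S} ⇒ {{S}}   [S ::= { S }]
{{S}} ⇒ {{{S}}}   [S ::= { S }]
{{{S}}} ⇒ {{{{}}}}   [S ::= { }]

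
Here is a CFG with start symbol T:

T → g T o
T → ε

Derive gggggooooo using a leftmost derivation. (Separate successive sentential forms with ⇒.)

T ⇒ gTo ⇒ ggToo ⇒ gggTooo ⇒ ggggToooo ⇒ gggggTooooo ⇒ gggggooooo

T ⇒ gTo   [T → g T o]
gTo ⇒ ggToo   [T → g T o]
ggToo ⇒ gggTooo   [T → g T o]
gggTooo ⇒ ggggToooo   [T → g T o]
ggggToooo ⇒ gggggTooooo   [T → g T o]
gggggTooooo ⇒ gggggooooo   [T → ε]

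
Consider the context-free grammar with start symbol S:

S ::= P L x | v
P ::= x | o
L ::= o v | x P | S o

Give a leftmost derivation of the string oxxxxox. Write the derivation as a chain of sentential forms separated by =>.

S => PLx   [S ::= P L x]
PLx => oLx   [P ::= o]
oLx => oSox   [L ::= S o]
oSox => oPLxox   [S ::= P L x]
oPLxox => oxLxox   [P ::= x]
oxLxox => oxxPxox   [L ::= x P]
oxxPxox => oxxxxox   [P ::= x]

S => PLx => oLx => oSox => oPLxox => oxLxox => oxxPxox => oxxxxox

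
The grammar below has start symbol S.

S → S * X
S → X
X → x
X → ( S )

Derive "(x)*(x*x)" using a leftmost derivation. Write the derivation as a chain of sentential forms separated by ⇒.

S ⇒ S*X ⇒ X*X ⇒ (S)*X ⇒ (X)*X ⇒ (x)*X ⇒ (x)*(S) ⇒ (x)*(S*X) ⇒ (x)*(X*X) ⇒ (x)*(x*X) ⇒ (x)*(x*x)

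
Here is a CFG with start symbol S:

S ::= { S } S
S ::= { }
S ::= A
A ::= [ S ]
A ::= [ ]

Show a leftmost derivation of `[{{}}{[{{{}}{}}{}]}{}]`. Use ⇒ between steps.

S⇒A⇒[S]⇒[{S}S]⇒[{{}}S]⇒[{{}}{S}S]⇒[{{}}{A}S]⇒[{{}}{[S]}S]⇒[{{}}{[{S}S]}S]⇒[{{}}{[{{S}S}S]}S]⇒[{{}}{[{{{}}S}S]}S]⇒[{{}}{[{{{}}{}}S]}S]⇒[{{}}{[{{{}}{}}{}]}S]⇒[{{}}{[{{{}}{}}{}]}{}]

S ⇒ A   [S ::= A]
A ⇒ [S]   [A ::= [ S ]]
[S] ⇒ [{S}S]   [S ::= { S } S]
[{S}S] ⇒ [{{}}S]   [S ::= { }]
[{{}}S] ⇒ [{{}}{S}S]   [S ::= { S } S]
[{{}}{S}S] ⇒ [{{}}{A}S]   [S ::= A]
[{{}}{A}S] ⇒ [{{}}{[S]}S]   [A ::= [ S ]]
[{{}}{[S]}S] ⇒ [{{}}{[{S}S]}S]   [S ::= { S } S]
[{{}}{[{S}S]}S] ⇒ [{{}}{[{{S}S}S]}S]   [S ::= { S } S]
[{{}}{[{{S}S}S]}S] ⇒ [{{}}{[{{{}}S}S]}S]   [S ::= { }]
[{{}}{[{{{}}S}S]}S] ⇒ [{{}}{[{{{}}{}}S]}S]   [S ::= { }]
[{{}}{[{{{}}{}}S]}S] ⇒ [{{}}{[{{{}}{}}{}]}S]   [S ::= { }]
[{{}}{[{{{}}{}}{}]}S] ⇒ [{{}}{[{{{}}{}}{}]}{}]   [S ::= { }]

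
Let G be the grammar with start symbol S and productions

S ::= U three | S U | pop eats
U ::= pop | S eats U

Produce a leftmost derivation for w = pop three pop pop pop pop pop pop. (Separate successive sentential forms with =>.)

S => S U   [S ::= S U]
S U => S U U   [S ::= S U]
S U U => S U U U   [S ::= S U]
S U U U => S U U U U   [S ::= S U]
S U U U U => S U U U U U   [S ::= S U]
S U U U U U => S U U U U U U   [S ::= S U]
S U U U U U U => U three U U U U U U   [S ::= U three]
U three U U U U U U => pop three U U U U U U   [U ::= pop]
pop three U U U U U U => pop three pop U U U U U   [U ::= pop]
pop three pop U U U U U => pop three pop pop U U U U   [U ::= pop]
pop three pop pop U U U U => pop three pop pop pop U U U   [U ::= pop]
pop three pop pop pop U U U => pop three pop pop pop pop U U   [U ::= pop]
pop three pop pop pop pop U U => pop three pop pop pop pop pop U   [U ::= pop]
pop three pop pop pop pop pop U => pop three pop pop pop pop pop pop   [U ::= pop]

S => S U => S U U => S U U U => S U U U U => S U U U U U => S U U U U U U => U three U U U U U U => pop three U U U U U U => pop three pop U U U U U => pop three pop pop U U U U => pop three pop pop pop U U U => pop three pop pop pop pop U U => pop three pop pop pop pop pop U => pop three pop pop pop pop pop pop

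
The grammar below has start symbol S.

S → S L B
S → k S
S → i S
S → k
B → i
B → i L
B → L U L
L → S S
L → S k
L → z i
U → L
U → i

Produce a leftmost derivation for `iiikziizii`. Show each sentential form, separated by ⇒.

S ⇒ iS ⇒ iiS ⇒ iiSLB ⇒ iiSLBLB ⇒ iiiSLBLB ⇒ iiikLBLB ⇒ iiikziBLB ⇒ iiikziiLB ⇒ iiikziiziB ⇒ iiikziizii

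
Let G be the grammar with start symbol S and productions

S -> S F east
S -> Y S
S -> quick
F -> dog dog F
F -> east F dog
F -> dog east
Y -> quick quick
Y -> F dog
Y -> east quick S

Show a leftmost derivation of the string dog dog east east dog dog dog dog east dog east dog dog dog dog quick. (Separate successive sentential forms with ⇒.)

S ⇒ Y S   [S -> Y S]
Y S ⇒ F dog S   [Y -> F dog]
F dog S ⇒ dog dog F dog S   [F -> dog dog F]
dog dog F dog S ⇒ dog dog east F dog dog S   [F -> east F dog]
dog dog east F dog dog S ⇒ dog dog east east F dog dog dog S   [F -> east F dog]
dog dog east east F dog dog dog S ⇒ dog dog east east dog dog F dog dog dog S   [F -> dog dog F]
dog dog east east dog dog F dog dog dog S ⇒ dog dog east east dog dog dog dog F dog dog dog S   [F -> dog dog F]
dog dog east east dog dog dog dog F dog dog dog S ⇒ dog dog east east dog dog dog dog east F dog dog dog dog S   [F -> east F dog]
dog dog east east dog dog dog dog east F dog dog dog dog S ⇒ dog dog east east dog dog dog dog east dog east dog dog dog dog S   [F -> dog east]
dog dog east east dog dog dog dog east dog east dog dog dog dog S ⇒ dog dog east east dog dog dog dog east dog east dog dog dog dog quick   [S -> quick]

S ⇒ Y S ⇒ F dog S ⇒ dog dog F dog S ⇒ dog dog east F dog dog S ⇒ dog dog east east F dog dog dog S ⇒ dog dog east east dog dog F dog dog dog S ⇒ dog dog east east dog dog dog dog F dog dog dog S ⇒ dog dog east east dog dog dog dog east F dog dog dog dog S ⇒ dog dog east east dog dog dog dog east dog east dog dog dog dog S ⇒ dog dog east east dog dog dog dog east dog east dog dog dog dog quick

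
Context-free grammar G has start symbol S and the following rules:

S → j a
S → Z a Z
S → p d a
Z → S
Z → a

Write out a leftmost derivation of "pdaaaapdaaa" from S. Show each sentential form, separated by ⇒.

S ⇒ ZaZ   [S → Z a Z]
ZaZ ⇒ SaZ   [Z → S]
SaZ ⇒ pdaaZ   [S → p d a]
pdaaZ ⇒ pdaaS   [Z → S]
pdaaS ⇒ pdaaZaZ   [S → Z a Z]
pdaaZaZ ⇒ pdaaSaZ   [Z → S]
pdaaSaZ ⇒ pdaaZaZaZ   [S → Z a Z]
pdaaZaZaZ ⇒ pdaaaaZaZ   [Z → a]
pdaaaaZaZ ⇒ pdaaaaSaZ   [Z → S]
pdaaaaSaZ ⇒ pdaaaapdaaZ   [S → p d a]
pdaaaapdaaZ ⇒ pdaaaapdaaa   [Z → a]

S ⇒ ZaZ ⇒ SaZ ⇒ pdaaZ ⇒ pdaaS ⇒ pdaaZaZ ⇒ pdaaSaZ ⇒ pdaaZaZaZ ⇒ pdaaaaZaZ ⇒ pdaaaaSaZ ⇒ pdaaaapdaaZ ⇒ pdaaaapdaaa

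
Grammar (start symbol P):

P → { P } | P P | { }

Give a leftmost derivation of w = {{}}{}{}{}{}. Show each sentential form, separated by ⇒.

P ⇒ PP   [P → P P]
PP ⇒ PPP   [P → P P]
PPP ⇒ PPPP   [P → P P]
PPPP ⇒ PPPPP   [P → P P]
PPPPP ⇒ {P}PPPP   [P → { P }]
{P}PPPP ⇒ {{}}PPPP   [P → { }]
{{}}PPPP ⇒ {{}}{}PPP   [P → { }]
{{}}{}PPP ⇒ {{}}{}{}PP   [P → { }]
{{}}{}{}PP ⇒ {{}}{}{}{}P   [P → { }]
{{}}{}{}{}P ⇒ {{}}{}{}{}{}   [P → { }]

P⇒PP⇒PPP⇒PPPP⇒PPPPP⇒{P}PPPP⇒{{}}PPPP⇒{{}}{}PPP⇒{{}}{}{}PP⇒{{}}{}{}{}P⇒{{}}{}{}{}{}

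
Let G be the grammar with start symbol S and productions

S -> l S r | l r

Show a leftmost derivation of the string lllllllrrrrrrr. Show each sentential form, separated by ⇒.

S ⇒ lSr   [S -> l S r]
lSr ⇒ llSrr   [S -> l S r]
llSrr ⇒ lllSrrr   [S -> l S r]
lllSrrr ⇒ llllSrrrr   [S -> l S r]
llllSrrrr ⇒ lllllSrrrrr   [S -> l S r]
lllllSrrrrr ⇒ llllllSrrrrrr   [S -> l S r]
llllllSrrrrrr ⇒ lllllllrrrrrrr   [S -> l r]

S ⇒ lSr ⇒ llSrr ⇒ lllSrrr ⇒ llllSrrrr ⇒ lllllSrrrrr ⇒ llllllSrrrrrr ⇒ lllllllrrrrrrr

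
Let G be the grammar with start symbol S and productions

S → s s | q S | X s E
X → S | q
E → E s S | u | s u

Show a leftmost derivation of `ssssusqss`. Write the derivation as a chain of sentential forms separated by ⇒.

S⇒XsE⇒SsE⇒sssE⇒sssEsS⇒ssssusS⇒ssssusqS⇒ssssusqss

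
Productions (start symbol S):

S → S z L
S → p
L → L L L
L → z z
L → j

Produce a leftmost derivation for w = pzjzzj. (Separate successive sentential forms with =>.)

S=>SzL=>pzL=>pzLLL=>pzjLL=>pzjzzL=>pzjzzj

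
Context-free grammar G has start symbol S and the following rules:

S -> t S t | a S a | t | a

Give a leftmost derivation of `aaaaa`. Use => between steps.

S=>aSa=>aaSaa=>aaaaa

S => aSa   [S -> a S a]
aSa => aaSaa   [S -> a S a]
aaSaa => aaaaa   [S -> a]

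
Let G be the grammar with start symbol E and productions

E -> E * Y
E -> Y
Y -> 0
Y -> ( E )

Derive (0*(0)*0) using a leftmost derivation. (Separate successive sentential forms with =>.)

E=>Y=>(E)=>(E*Y)=>(E*Y*Y)=>(Y*Y*Y)=>(0*Y*Y)=>(0*(E)*Y)=>(0*(Y)*Y)=>(0*(0)*Y)=>(0*(0)*0)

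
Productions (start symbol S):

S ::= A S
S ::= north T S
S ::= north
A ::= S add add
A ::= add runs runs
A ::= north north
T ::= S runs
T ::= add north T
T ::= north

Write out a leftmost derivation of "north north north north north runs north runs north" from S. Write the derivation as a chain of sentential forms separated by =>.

S => north T S => north S runs S => north north T S runs S => north north S runs S runs S => north north A S runs S runs S => north north north north S runs S runs S => north north north north north runs S runs S => north north north north north runs north runs S => north north north north north runs north runs north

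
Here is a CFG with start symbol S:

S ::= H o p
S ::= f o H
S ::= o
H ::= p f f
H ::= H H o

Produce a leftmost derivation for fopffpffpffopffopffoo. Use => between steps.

S => foH   [S ::= f o H]
foH => foHHo   [H ::= H H o]
foHHo => fopffHo   [H ::= p f f]
fopffHo => fopffHHoo   [H ::= H H o]
fopffHHoo => fopffHHoHoo   [H ::= H H o]
fopffHHoHoo => fopffHHoHoHoo   [H ::= H H o]
fopffHHoHoHoo => fopffpffHoHoHoo   [H ::= p f f]
fopffpffHoHoHoo => fopffpffpffoHoHoo   [H ::= p f f]
fopffpffpffoHoHoo => fopffpffpffopffoHoo   [H ::= p f f]
fopffpffpffopffoHoo => fopffpffpffopffopffoo   [H ::= p f f]

S => foH => foHHo => fopffHo => fopffHHoo => fopffHHoHoo => fopffHHoHoHoo => fopffpffHoHoHoo => fopffpffpffoHoHoo => fopffpffpffopffoHoo => fopffpffpffopffopffoo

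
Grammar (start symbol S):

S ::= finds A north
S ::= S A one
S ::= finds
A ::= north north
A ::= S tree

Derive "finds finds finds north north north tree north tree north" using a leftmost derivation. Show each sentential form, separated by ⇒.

S ⇒ finds A north ⇒ finds S tree north ⇒ finds finds A north tree north ⇒ finds finds S tree north tree north ⇒ finds finds finds A north tree north tree north ⇒ finds finds finds north north north tree north tree north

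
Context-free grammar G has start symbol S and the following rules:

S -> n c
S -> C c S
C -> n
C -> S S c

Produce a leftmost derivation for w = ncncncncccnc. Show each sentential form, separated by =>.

S => CcS   [S -> C c S]
CcS => ncS   [C -> n]
ncS => ncCcS   [S -> C c S]
ncCcS => ncSSccS   [C -> S S c]
ncSSccS => ncCcSSccS   [S -> C c S]
ncCcSSccS => ncncSSccS   [C -> n]
ncncSSccS => ncncncSccS   [S -> n c]
ncncncSccS => ncncncncccS   [S -> n c]
ncncncncccS => ncncncncccnc   [S -> n c]

S=>CcS=>ncS=>ncCcS=>ncSSccS=>ncCcSSccS=>ncncSSccS=>ncncncSccS=>ncncncncccS=>ncncncncccnc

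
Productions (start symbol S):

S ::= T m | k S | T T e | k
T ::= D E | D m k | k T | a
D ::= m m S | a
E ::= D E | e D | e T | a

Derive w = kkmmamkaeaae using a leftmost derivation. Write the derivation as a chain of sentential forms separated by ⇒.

S ⇒ kS ⇒ kTTe ⇒ kkTTe ⇒ kkDETe ⇒ kkmmSETe ⇒ kkmmTTeETe ⇒ kkmmDmkTeETe ⇒ kkmmamkTeETe ⇒ kkmmamkaeETe ⇒ kkmmamkaeaTe ⇒ kkmmamkaeaae

S ⇒ kS   [S ::= k S]
kS ⇒ kTTe   [S ::= T T e]
kTTe ⇒ kkTTe   [T ::= k T]
kkTTe ⇒ kkDETe   [T ::= D E]
kkDETe ⇒ kkmmSETe   [D ::= m m S]
kkmmSETe ⇒ kkmmTTeETe   [S ::= T T e]
kkmmTTeETe ⇒ kkmmDmkTeETe   [T ::= D m k]
kkmmDmkTeETe ⇒ kkmmamkTeETe   [D ::= a]
kkmmamkTeETe ⇒ kkmmamkaeETe   [T ::= a]
kkmmamkaeETe ⇒ kkmmamkaeaTe   [E ::= a]
kkmmamkaeaTe ⇒ kkmmamkaeaae   [T ::= a]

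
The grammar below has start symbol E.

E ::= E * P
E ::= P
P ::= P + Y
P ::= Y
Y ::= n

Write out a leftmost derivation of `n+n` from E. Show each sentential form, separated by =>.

E => P   [E ::= P]
P => P+Y   [P ::= P + Y]
P+Y => Y+Y   [P ::= Y]
Y+Y => n+Y   [Y ::= n]
n+Y => n+n   [Y ::= n]

E => P => P+Y => Y+Y => n+Y => n+n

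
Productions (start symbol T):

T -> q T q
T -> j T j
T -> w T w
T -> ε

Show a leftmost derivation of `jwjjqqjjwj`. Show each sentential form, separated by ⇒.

T ⇒ jTj ⇒ jwTwj ⇒ jwjTjwj ⇒ jwjjTjjwj ⇒ jwjjqTqjjwj ⇒ jwjjqqjjwj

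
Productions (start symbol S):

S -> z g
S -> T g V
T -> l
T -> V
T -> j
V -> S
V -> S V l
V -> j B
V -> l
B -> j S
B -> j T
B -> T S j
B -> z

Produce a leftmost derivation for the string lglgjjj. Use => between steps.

S => TgV   [S -> T g V]
TgV => lgV   [T -> l]
lgV => lgS   [V -> S]
lgS => lgTgV   [S -> T g V]
lgTgV => lglgV   [T -> l]
lglgV => lglgjB   [V -> j B]
lglgjB => lglgjjT   [B -> j T]
lglgjjT => lglgjjj   [T -> j]

S=>TgV=>lgV=>lgS=>lgTgV=>lglgV=>lglgjB=>lglgjjT=>lglgjjj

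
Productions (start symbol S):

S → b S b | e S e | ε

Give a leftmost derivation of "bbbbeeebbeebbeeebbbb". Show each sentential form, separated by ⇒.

S⇒bSb⇒bbSbb⇒bbbSbbb⇒bbbbSbbbb⇒bbbbeSebbbb⇒bbbbeeSeebbbb⇒bbbbeeeSeeebbbb⇒bbbbeeebSbeeebbbb⇒bbbbeeebbSbbeeebbbb⇒bbbbeeebbeSebbeeebbbb⇒bbbbeeebbeebbeeebbbb

S ⇒ bSb   [S → b S b]
bSb ⇒ bbSbb   [S → b S b]
bbSbb ⇒ bbbSbbb   [S → b S b]
bbbSbbb ⇒ bbbbSbbbb   [S → b S b]
bbbbSbbbb ⇒ bbbbeSebbbb   [S → e S e]
bbbbeSebbbb ⇒ bbbbeeSeebbbb   [S → e S e]
bbbbeeSeebbbb ⇒ bbbbeeeSeeebbbb   [S → e S e]
bbbbeeeSeeebbbb ⇒ bbbbeeebSbeeebbbb   [S → b S b]
bbbbeeebSbeeebbbb ⇒ bbbbeeebbSbbeeebbbb   [S → b S b]
bbbbeeebbSbbeeebbbb ⇒ bbbbeeebbeSebbeeebbbb   [S → e S e]
bbbbeeebbeSebbeeebbbb ⇒ bbbbeeebbeebbeeebbbb   [S → ε]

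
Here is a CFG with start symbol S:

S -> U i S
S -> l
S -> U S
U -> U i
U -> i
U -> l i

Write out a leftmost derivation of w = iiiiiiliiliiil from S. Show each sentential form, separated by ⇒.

S⇒UiS⇒UiiS⇒UiiiS⇒iiiiS⇒iiiiUiS⇒iiiiiiS⇒iiiiiiUiS⇒iiiiiiliiS⇒iiiiiiliiUiS⇒iiiiiiliiUiiS⇒iiiiiiliiliiiS⇒iiiiiiliiliiil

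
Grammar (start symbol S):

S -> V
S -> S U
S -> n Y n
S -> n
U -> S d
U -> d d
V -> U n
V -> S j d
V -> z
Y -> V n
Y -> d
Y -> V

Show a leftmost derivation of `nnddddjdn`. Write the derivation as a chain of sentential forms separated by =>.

S => nYn => nVn => nSjdn => nSUjdn => nSUUjdn => nnUUjdn => nnddUjdn => nnddddjdn

S => nYn   [S -> n Y n]
nYn => nVn   [Y -> V]
nVn => nSjdn   [V -> S j d]
nSjdn => nSUjdn   [S -> S U]
nSUjdn => nSUUjdn   [S -> S U]
nSUUjdn => nnUUjdn   [S -> n]
nnUUjdn => nnddUjdn   [U -> d d]
nnddUjdn => nnddddjdn   [U -> d d]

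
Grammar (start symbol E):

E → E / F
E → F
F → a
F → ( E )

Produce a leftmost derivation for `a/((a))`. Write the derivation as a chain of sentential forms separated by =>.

E => E/F   [E → E / F]
E/F => F/F   [E → F]
F/F => a/F   [F → a]
a/F => a/(E)   [F → ( E )]
a/(E) => a/(F)   [E → F]
a/(F) => a/((E))   [F → ( E )]
a/((E)) => a/((F))   [E → F]
a/((F)) => a/((a))   [F → a]

E=>E/F=>F/F=>a/F=>a/(E)=>a/(F)=>a/((E))=>a/((F))=>a/((a))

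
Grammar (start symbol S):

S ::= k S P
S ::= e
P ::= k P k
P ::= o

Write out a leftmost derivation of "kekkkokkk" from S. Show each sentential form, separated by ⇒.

S ⇒ kSP   [S ::= k S P]
kSP ⇒ keP   [S ::= e]
keP ⇒ kekPk   [P ::= k P k]
kekPk ⇒ kekkPkk   [P ::= k P k]
kekkPkk ⇒ kekkkPkkk   [P ::= k P k]
kekkkPkkk ⇒ kekkkokkk   [P ::= o]

S ⇒ kSP ⇒ keP ⇒ kekPk ⇒ kekkPkk ⇒ kekkkPkkk ⇒ kekkkokkk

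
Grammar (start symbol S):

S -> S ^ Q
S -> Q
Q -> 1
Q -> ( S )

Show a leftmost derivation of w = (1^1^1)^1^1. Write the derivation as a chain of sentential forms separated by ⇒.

S⇒S^Q⇒S^Q^Q⇒Q^Q^Q⇒(S)^Q^Q⇒(S^Q)^Q^Q⇒(S^Q^Q)^Q^Q⇒(Q^Q^Q)^Q^Q⇒(1^Q^Q)^Q^Q⇒(1^1^Q)^Q^Q⇒(1^1^1)^Q^Q⇒(1^1^1)^1^Q⇒(1^1^1)^1^1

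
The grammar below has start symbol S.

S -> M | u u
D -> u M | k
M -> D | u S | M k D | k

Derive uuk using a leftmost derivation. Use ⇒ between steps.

S⇒M⇒uS⇒uM⇒uD⇒uuM⇒uuk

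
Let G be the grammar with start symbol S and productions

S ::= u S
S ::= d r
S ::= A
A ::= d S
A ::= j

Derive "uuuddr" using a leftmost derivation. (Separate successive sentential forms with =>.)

S => uS => uuS => uuuS => uuuA => uuudS => uuuddr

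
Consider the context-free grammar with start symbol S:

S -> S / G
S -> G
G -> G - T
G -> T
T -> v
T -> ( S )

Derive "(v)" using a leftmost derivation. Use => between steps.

S => G => T => (S) => (G) => (T) => (v)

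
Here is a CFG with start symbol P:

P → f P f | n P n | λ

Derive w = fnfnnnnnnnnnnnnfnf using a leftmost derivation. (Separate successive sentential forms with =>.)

P => fPf   [P → f P f]
fPf => fnPnf   [P → n P n]
fnPnf => fnfPfnf   [P → f P f]
fnfPfnf => fnfnPnfnf   [P → n P n]
fnfnPnfnf => fnfnnPnnfnf   [P → n P n]
fnfnnPnnfnf => fnfnnnPnnnfnf   [P → n P n]
fnfnnnPnnnfnf => fnfnnnnPnnnnfnf   [P → n P n]
fnfnnnnPnnnnfnf => fnfnnnnnPnnnnnfnf   [P → n P n]
fnfnnnnnPnnnnnfnf => fnfnnnnnnPnnnnnnfnf   [P → n P n]
fnfnnnnnnPnnnnnnfnf => fnfnnnnnnnnnnnnfnf   [P → λ]

P => fPf => fnPnf => fnfPfnf => fnfnPnfnf => fnfnnPnnfnf => fnfnnnPnnnfnf => fnfnnnnPnnnnfnf => fnfnnnnnPnnnnnfnf => fnfnnnnnnPnnnnnnfnf => fnfnnnnnnnnnnnnfnf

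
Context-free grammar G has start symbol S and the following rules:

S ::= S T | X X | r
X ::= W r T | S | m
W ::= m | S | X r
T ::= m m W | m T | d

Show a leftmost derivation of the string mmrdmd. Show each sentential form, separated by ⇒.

S⇒ST⇒XXT⇒SXT⇒XXXT⇒mXXT⇒mWrTXT⇒mmrTXT⇒mmrdXT⇒mmrdmT⇒mmrdmd

S ⇒ ST   [S ::= S T]
ST ⇒ XXT   [S ::= X X]
XXT ⇒ SXT   [X ::= S]
SXT ⇒ XXXT   [S ::= X X]
XXXT ⇒ mXXT   [X ::= m]
mXXT ⇒ mWrTXT   [X ::= W r T]
mWrTXT ⇒ mmrTXT   [W ::= m]
mmrTXT ⇒ mmrdXT   [T ::= d]
mmrdXT ⇒ mmrdmT   [X ::= m]
mmrdmT ⇒ mmrdmd   [T ::= d]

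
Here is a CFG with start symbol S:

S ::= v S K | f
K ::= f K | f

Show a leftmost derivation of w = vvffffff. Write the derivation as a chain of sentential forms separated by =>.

S=>vSK=>vvSKK=>vvfKK=>vvffKK=>vvfffK=>vvffffK=>vvfffffK=>vvffffff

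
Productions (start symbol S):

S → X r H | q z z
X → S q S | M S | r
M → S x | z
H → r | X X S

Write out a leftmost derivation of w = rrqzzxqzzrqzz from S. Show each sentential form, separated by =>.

S => XrH   [S → X r H]
XrH => rrH   [X → r]
rrH => rrXXS   [H → X X S]
rrXXS => rrMSXS   [X → M S]
rrMSXS => rrSxSXS   [M → S x]
rrSxSXS => rrqzzxSXS   [S → q z z]
rrqzzxSXS => rrqzzxqzzXS   [S → q z z]
rrqzzxqzzXS => rrqzzxqzzrS   [X → r]
rrqzzxqzzrS => rrqzzxqzzrqzz   [S → q z z]

S => XrH => rrH => rrXXS => rrMSXS => rrSxSXS => rrqzzxSXS => rrqzzxqzzXS => rrqzzxqzzrS => rrqzzxqzzrqzz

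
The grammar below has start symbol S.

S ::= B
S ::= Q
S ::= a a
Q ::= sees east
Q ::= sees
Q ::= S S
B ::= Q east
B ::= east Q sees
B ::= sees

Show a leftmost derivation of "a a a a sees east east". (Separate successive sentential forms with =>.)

S => B => Q east => S S east => a a S east => a a Q east => a a S S east => a a a a S east => a a a a Q east => a a a a sees east east

S => B   [S ::= B]
B => Q east   [B ::= Q east]
Q east => S S east   [Q ::= S S]
S S east => a a S east   [S ::= a a]
a a S east => a a Q east   [S ::= Q]
a a Q east => a a S S east   [Q ::= S S]
a a S S east => a a a a S east   [S ::= a a]
a a a a S east => a a a a Q east   [S ::= Q]
a a a a Q east => a a a a sees east east   [Q ::= sees east]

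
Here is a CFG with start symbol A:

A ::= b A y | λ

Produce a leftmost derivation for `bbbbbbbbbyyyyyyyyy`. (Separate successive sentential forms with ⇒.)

A ⇒ bAy   [A ::= b A y]
bAy ⇒ bbAyy   [A ::= b A y]
bbAyy ⇒ bbbAyyy   [A ::= b A y]
bbbAyyy ⇒ bbbbAyyyy   [A ::= b A y]
bbbbAyyyy ⇒ bbbbbAyyyyy   [A ::= b A y]
bbbbbAyyyyy ⇒ bbbbbbAyyyyyy   [A ::= b A y]
bbbbbbAyyyyyy ⇒ bbbbbbbAyyyyyyy   [A ::= b A y]
bbbbbbbAyyyyyyy ⇒ bbbbbbbbAyyyyyyyy   [A ::= b A y]
bbbbbbbbAyyyyyyyy ⇒ bbbbbbbbbAyyyyyyyyy   [A ::= b A y]
bbbbbbbbbAyyyyyyyyy ⇒ bbbbbbbbbyyyyyyyyy   [A ::= λ]

A ⇒ bAy ⇒ bbAyy ⇒ bbbAyyy ⇒ bbbbAyyyy ⇒ bbbbbAyyyyy ⇒ bbbbbbAyyyyyy ⇒ bbbbbbbAyyyyyyy ⇒ bbbbbbbbAyyyyyyyy ⇒ bbbbbbbbbAyyyyyyyyy ⇒ bbbbbbbbbyyyyyyyyy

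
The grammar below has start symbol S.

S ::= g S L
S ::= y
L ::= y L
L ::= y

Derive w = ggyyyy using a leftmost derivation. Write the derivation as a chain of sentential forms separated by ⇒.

S ⇒ gSL ⇒ ggSLL ⇒ ggyLL ⇒ ggyyLL ⇒ ggyyyL ⇒ ggyyyy

S ⇒ gSL   [S ::= g S L]
gSL ⇒ ggSLL   [S ::= g S L]
ggSLL ⇒ ggyLL   [S ::= y]
ggyLL ⇒ ggyyLL   [L ::= y L]
ggyyLL ⇒ ggyyyL   [L ::= y]
ggyyyL ⇒ ggyyyy   [L ::= y]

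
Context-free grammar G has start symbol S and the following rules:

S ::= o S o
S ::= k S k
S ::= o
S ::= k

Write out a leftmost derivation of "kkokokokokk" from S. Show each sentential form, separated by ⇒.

S ⇒ kSk ⇒ kkSkk ⇒ kkoSokk ⇒ kkokSkokk ⇒ kkokoSokokk ⇒ kkokokokokk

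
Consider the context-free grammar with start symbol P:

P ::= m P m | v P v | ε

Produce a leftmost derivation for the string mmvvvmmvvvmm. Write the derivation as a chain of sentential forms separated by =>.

P => mPm => mmPmm => mmvPvmm => mmvvPvvmm => mmvvvPvvvmm => mmvvvmPmvvvmm => mmvvvmmvvvmm

P => mPm   [P ::= m P m]
mPm => mmPmm   [P ::= m P m]
mmPmm => mmvPvmm   [P ::= v P v]
mmvPvmm => mmvvPvvmm   [P ::= v P v]
mmvvPvvmm => mmvvvPvvvmm   [P ::= v P v]
mmvvvPvvvmm => mmvvvmPmvvvmm   [P ::= m P m]
mmvvvmPmvvvmm => mmvvvmmvvvmm   [P ::= ε]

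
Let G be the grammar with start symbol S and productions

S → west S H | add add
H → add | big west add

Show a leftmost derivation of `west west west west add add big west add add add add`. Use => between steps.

S => west S H => west west S H H => west west west S H H H => west west west west S H H H H => west west west west add add H H H H => west west west west add add big west add H H H => west west west west add add big west add add H H => west west west west add add big west add add add H => west west west west add add big west add add add add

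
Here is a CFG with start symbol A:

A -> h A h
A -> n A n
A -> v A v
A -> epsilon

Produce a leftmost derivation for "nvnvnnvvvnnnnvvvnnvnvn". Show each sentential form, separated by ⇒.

A ⇒ nAn   [A -> n A n]
nAn ⇒ nvAvn   [A -> v A v]
nvAvn ⇒ nvnAnvn   [A -> n A n]
nvnAnvn ⇒ nvnvAvnvn   [A -> v A v]
nvnvAvnvn ⇒ nvnvnAnvnvn   [A -> n A n]
nvnvnAnvnvn ⇒ nvnvnnAnnvnvn   [A -> n A n]
nvnvnnAnnvnvn ⇒ nvnvnnvAvnnvnvn   [A -> v A v]
nvnvnnvAvnnvnvn ⇒ nvnvnnvvAvvnnvnvn   [A -> v A v]
nvnvnnvvAvvnnvnvn ⇒ nvnvnnvvvAvvvnnvnvn   [A -> v A v]
nvnvnnvvvAvvvnnvnvn ⇒ nvnvnnvvvnAnvvvnnvnvn   [A -> n A n]
nvnvnnvvvnAnvvvnnvnvn ⇒ nvnvnnvvvnnAnnvvvnnvnvn   [A -> n A n]
nvnvnnvvvnnAnnvvvnnvnvn ⇒ nvnvnnvvvnnnnvvvnnvnvn   [A -> epsilon]

A ⇒ nAn ⇒ nvAvn ⇒ nvnAnvn ⇒ nvnvAvnvn ⇒ nvnvnAnvnvn ⇒ nvnvnnAnnvnvn ⇒ nvnvnnvAvnnvnvn ⇒ nvnvnnvvAvvnnvnvn ⇒ nvnvnnvvvAvvvnnvnvn ⇒ nvnvnnvvvnAnvvvnnvnvn ⇒ nvnvnnvvvnnAnnvvvnnvnvn ⇒ nvnvnnvvvnnnnvvvnnvnvn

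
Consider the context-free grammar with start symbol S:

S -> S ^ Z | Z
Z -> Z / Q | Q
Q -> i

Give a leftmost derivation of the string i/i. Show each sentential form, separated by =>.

S => Z => Z/Q => Q/Q => i/Q => i/i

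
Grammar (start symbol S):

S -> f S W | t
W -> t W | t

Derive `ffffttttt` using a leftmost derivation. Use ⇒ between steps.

S ⇒ fSW ⇒ ffSWW ⇒ fffSWWW ⇒ ffffSWWWW ⇒ fffftWWWW ⇒ ffffttWWW ⇒ fffftttWW ⇒ ffffttttW ⇒ ffffttttt

S ⇒ fSW   [S -> f S W]
fSW ⇒ ffSWW   [S -> f S W]
ffSWW ⇒ fffSWWW   [S -> f S W]
fffSWWW ⇒ ffffSWWWW   [S -> f S W]
ffffSWWWW ⇒ fffftWWWW   [S -> t]
fffftWWWW ⇒ ffffttWWW   [W -> t]
ffffttWWW ⇒ fffftttWW   [W -> t]
fffftttWW ⇒ ffffttttW   [W -> t]
ffffttttW ⇒ ffffttttt   [W -> t]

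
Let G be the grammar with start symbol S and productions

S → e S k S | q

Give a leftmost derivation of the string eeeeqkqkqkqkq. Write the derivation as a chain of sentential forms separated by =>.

S => eSkS   [S → e S k S]
eSkS => eeSkSkS   [S → e S k S]
eeSkSkS => eeeSkSkSkS   [S → e S k S]
eeeSkSkSkS => eeeeSkSkSkSkS   [S → e S k S]
eeeeSkSkSkSkS => eeeeqkSkSkSkS   [S → q]
eeeeqkSkSkSkS => eeeeqkqkSkSkS   [S → q]
eeeeqkqkSkSkS => eeeeqkqkqkSkS   [S → q]
eeeeqkqkqkSkS => eeeeqkqkqkqkS   [S → q]
eeeeqkqkqkqkS => eeeeqkqkqkqkq   [S → q]

S => eSkS => eeSkSkS => eeeSkSkSkS => eeeeSkSkSkSkS => eeeeqkSkSkSkS => eeeeqkqkSkSkS => eeeeqkqkqkSkS => eeeeqkqkqkqkS => eeeeqkqkqkqkq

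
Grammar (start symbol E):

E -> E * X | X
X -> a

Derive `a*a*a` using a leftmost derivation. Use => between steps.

E => E*X => E*X*X => X*X*X => a*X*X => a*a*X => a*a*a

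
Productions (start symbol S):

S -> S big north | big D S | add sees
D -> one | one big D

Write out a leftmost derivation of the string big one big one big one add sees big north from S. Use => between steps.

S => big D S   [S -> big D S]
big D S => big one S   [D -> one]
big one S => big one big D S   [S -> big D S]
big one big D S => big one big one S   [D -> one]
big one big one S => big one big one S big north   [S -> S big north]
big one big one S big north => big one big one big D S big north   [S -> big D S]
big one big one big D S big north => big one big one big one S big north   [D -> one]
big one big one big one S big north => big one big one big one add sees big north   [S -> add sees]

S => big D S => big one S => big one big D S => big one big one S => big one big one S big north => big one big one big D S big north => big one big one big one S big north => big one big one big one add sees big north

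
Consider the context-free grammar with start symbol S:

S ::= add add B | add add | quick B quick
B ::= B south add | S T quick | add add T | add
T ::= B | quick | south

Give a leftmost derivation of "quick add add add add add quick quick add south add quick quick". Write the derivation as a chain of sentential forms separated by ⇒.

S ⇒ quick B quick   [S ::= quick B quick]
quick B quick ⇒ quick S T quick quick   [B ::= S T quick]
quick S T quick quick ⇒ quick add add B T quick quick   [S ::= add add B]
quick add add B T quick quick ⇒ quick add add S T quick T quick quick   [B ::= S T quick]
quick add add S T quick T quick quick ⇒ quick add add add add B T quick T quick quick   [S ::= add add B]
quick add add add add B T quick T quick quick ⇒ quick add add add add add T quick T quick quick   [B ::= add]
quick add add add add add T quick T quick quick ⇒ quick add add add add add quick quick T quick quick   [T ::= quick]
quick add add add add add quick quick T quick quick ⇒ quick add add add add add quick quick B quick quick   [T ::= B]
quick add add add add add quick quick B quick quick ⇒ quick add add add add add quick quick B south add quick quick   [B ::= B south add]
quick add add add add add quick quick B south add quick quick ⇒ quick add add add add add quick quick add south add quick quick   [B ::= add]

S ⇒ quick B quick ⇒ quick S T quick quick ⇒ quick add add B T quick quick ⇒ quick add add S T quick T quick quick ⇒ quick add add add add B T quick T quick quick ⇒ quick add add add add add T quick T quick quick ⇒ quick add add add add add quick quick T quick quick ⇒ quick add add add add add quick quick B quick quick ⇒ quick add add add add add quick quick B south add quick quick ⇒ quick add add add add add quick quick add south add quick quick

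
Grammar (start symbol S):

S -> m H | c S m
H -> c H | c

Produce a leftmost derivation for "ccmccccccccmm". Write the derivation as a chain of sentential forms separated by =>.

S=>cSm=>ccSmm=>ccmHmm=>ccmcHmm=>ccmccHmm=>ccmcccHmm=>ccmccccHmm=>ccmcccccHmm=>ccmccccccHmm=>ccmcccccccHmm=>ccmccccccccmm

S => cSm   [S -> c S m]
cSm => ccSmm   [S -> c S m]
ccSmm => ccmHmm   [S -> m H]
ccmHmm => ccmcHmm   [H -> c H]
ccmcHmm => ccmccHmm   [H -> c H]
ccmccHmm => ccmcccHmm   [H -> c H]
ccmcccHmm => ccmccccHmm   [H -> c H]
ccmccccHmm => ccmcccccHmm   [H -> c H]
ccmcccccHmm => ccmccccccHmm   [H -> c H]
ccmccccccHmm => ccmcccccccHmm   [H -> c H]
ccmcccccccHmm => ccmccccccccmm   [H -> c]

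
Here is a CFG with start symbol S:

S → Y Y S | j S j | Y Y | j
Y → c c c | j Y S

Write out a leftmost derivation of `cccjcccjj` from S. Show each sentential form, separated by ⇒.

S ⇒ YYS ⇒ cccYS ⇒ cccjYSS ⇒ cccjcccSS ⇒ cccjcccjS ⇒ cccjcccjj

S ⇒ YYS   [S → Y Y S]
YYS ⇒ cccYS   [Y → c c c]
cccYS ⇒ cccjYSS   [Y → j Y S]
cccjYSS ⇒ cccjcccSS   [Y → c c c]
cccjcccSS ⇒ cccjcccjS   [S → j]
cccjcccjS ⇒ cccjcccjj   [S → j]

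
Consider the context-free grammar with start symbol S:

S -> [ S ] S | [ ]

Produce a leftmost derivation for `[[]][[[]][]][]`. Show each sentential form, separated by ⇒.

S ⇒ [S]S   [S -> [ S ] S]
[S]S ⇒ [[]]S   [S -> [ ]]
[[]]S ⇒ [[]][S]S   [S -> [ S ] S]
[[]][S]S ⇒ [[]][[S]S]S   [S -> [ S ] S]
[[]][[S]S]S ⇒ [[]][[[]]S]S   [S -> [ ]]
[[]][[[]]S]S ⇒ [[]][[[]][]]S   [S -> [ ]]
[[]][[[]][]]S ⇒ [[]][[[]][]][]   [S -> [ ]]

S⇒[S]S⇒[[]]S⇒[[]][S]S⇒[[]][[S]S]S⇒[[]][[[]]S]S⇒[[]][[[]][]]S⇒[[]][[[]][]][]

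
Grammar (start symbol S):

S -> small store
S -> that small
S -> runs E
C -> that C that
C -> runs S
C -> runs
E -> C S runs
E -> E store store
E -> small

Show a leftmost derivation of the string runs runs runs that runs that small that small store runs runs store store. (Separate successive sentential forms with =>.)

S => runs E   [S -> runs E]
runs E => runs E store store   [E -> E store store]
runs E store store => runs C S runs store store   [E -> C S runs]
runs C S runs store store => runs runs S runs store store   [C -> runs]
runs runs S runs store store => runs runs runs E runs store store   [S -> runs E]
runs runs runs E runs store store => runs runs runs C S runs runs store store   [E -> C S runs]
runs runs runs C S runs runs store store => runs runs runs that C that S runs runs store store   [C -> that C that]
runs runs runs that C that S runs runs store store => runs runs runs that runs S that S runs runs store store   [C -> runs S]
runs runs runs that runs S that S runs runs store store => runs runs runs that runs that small that S runs runs store store   [S -> that small]
runs runs runs that runs that small that S runs runs store store => runs runs runs that runs that small that small store runs runs store store   [S -> small store]

S => runs E => runs E store store => runs C S runs store store => runs runs S runs store store => runs runs runs E runs store store => runs runs runs C S runs runs store store => runs runs runs that C that S runs runs store store => runs runs runs that runs S that S runs runs store store => runs runs runs that runs that small that S runs runs store store => runs runs runs that runs that small that small store runs runs store store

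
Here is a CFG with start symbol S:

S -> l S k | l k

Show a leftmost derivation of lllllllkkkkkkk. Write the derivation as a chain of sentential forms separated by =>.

S => lSk   [S -> l S k]
lSk => llSkk   [S -> l S k]
llSkk => lllSkkk   [S -> l S k]
lllSkkk => llllSkkkk   [S -> l S k]
llllSkkkk => lllllSkkkkk   [S -> l S k]
lllllSkkkkk => llllllSkkkkkk   [S -> l S k]
llllllSkkkkkk => lllllllkkkkkkk   [S -> l k]

S=>lSk=>llSkk=>lllSkkk=>llllSkkkk=>lllllSkkkkk=>llllllSkkkkkk=>lllllllkkkkkkk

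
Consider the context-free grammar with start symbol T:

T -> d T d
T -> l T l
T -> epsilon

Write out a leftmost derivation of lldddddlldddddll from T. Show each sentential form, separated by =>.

T => lTl => llTll => lldTdll => llddTddll => lldddTdddll => llddddTddddll => lldddddTdddddll => lldddddlTldddddll => lldddddlldddddll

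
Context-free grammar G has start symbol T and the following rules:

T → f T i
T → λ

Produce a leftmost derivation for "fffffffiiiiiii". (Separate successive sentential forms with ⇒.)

T ⇒ fTi   [T → f T i]
fTi ⇒ ffTii   [T → f T i]
ffTii ⇒ fffTiii   [T → f T i]
fffTiii ⇒ ffffTiiii   [T → f T i]
ffffTiiii ⇒ fffffTiiiii   [T → f T i]
fffffTiiiii ⇒ ffffffTiiiiii   [T → f T i]
ffffffTiiiiii ⇒ fffffffTiiiiiii   [T → f T i]
fffffffTiiiiiii ⇒ fffffffiiiiiii   [T → λ]

T ⇒ fTi ⇒ ffTii ⇒ fffTiii ⇒ ffffTiiii ⇒ fffffTiiiii ⇒ ffffffTiiiiii ⇒ fffffffTiiiiiii ⇒ fffffffiiiiiii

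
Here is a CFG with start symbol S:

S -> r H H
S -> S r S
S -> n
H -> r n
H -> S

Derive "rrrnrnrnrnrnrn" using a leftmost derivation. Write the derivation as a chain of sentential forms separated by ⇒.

S ⇒ SrS ⇒ SrSrS ⇒ SrSrSrS ⇒ rHHrSrSrS ⇒ rSHrSrSrS ⇒ rrHHHrSrSrS ⇒ rrrnHHrSrSrS ⇒ rrrnrnHrSrSrS ⇒ rrrnrnrnrSrSrS ⇒ rrrnrnrnrnrSrS ⇒ rrrnrnrnrnrnrS ⇒ rrrnrnrnrnrnrn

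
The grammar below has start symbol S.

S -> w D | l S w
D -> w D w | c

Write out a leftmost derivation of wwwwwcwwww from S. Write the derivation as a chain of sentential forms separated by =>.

S=>wD=>wwDw=>wwwDww=>wwwwDwww=>wwwwwDwwww=>wwwwwcwwww

S => wD   [S -> w D]
wD => wwDw   [D -> w D w]
wwDw => wwwDww   [D -> w D w]
wwwDww => wwwwDwww   [D -> w D w]
wwwwDwww => wwwwwDwwww   [D -> w D w]
wwwwwDwwww => wwwwwcwwww   [D -> c]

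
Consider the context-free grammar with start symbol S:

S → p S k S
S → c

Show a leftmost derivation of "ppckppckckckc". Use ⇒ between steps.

S ⇒ pSkS   [S → p S k S]
pSkS ⇒ ppSkSkS   [S → p S k S]
ppSkSkS ⇒ ppckSkS   [S → c]
ppckSkS ⇒ ppckpSkSkS   [S → p S k S]
ppckpSkSkS ⇒ ppckppSkSkSkS   [S → p S k S]
ppckppSkSkSkS ⇒ ppckppckSkSkS   [S → c]
ppckppckSkSkS ⇒ ppckppckckSkS   [S → c]
ppckppckckSkS ⇒ ppckppckckckS   [S → c]
ppckppckckckS ⇒ ppckppckckckc   [S → c]

S ⇒ pSkS ⇒ ppSkSkS ⇒ ppckSkS ⇒ ppckpSkSkS ⇒ ppckppSkSkSkS ⇒ ppckppckSkSkS ⇒ ppckppckckSkS ⇒ ppckppckckckS ⇒ ppckppckckckc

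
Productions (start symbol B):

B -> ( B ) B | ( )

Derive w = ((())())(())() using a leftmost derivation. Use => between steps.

B => (B)B   [B -> ( B ) B]
(B)B => ((B)B)B   [B -> ( B ) B]
((B)B)B => ((())B)B   [B -> ( )]
((())B)B => ((())())B   [B -> ( )]
((())())B => ((())())(B)B   [B -> ( B ) B]
((())())(B)B => ((())())(())B   [B -> ( )]
((())())(())B => ((())())(())()   [B -> ( )]

B => (B)B => ((B)B)B => ((())B)B => ((())())B => ((())())(B)B => ((())())(())B => ((())())(())()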